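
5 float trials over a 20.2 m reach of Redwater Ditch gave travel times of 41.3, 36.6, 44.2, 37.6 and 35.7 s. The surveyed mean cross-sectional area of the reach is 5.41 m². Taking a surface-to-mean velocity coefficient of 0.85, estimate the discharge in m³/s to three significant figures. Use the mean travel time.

2.38 m³/s

t̄ = (41.3 + 36.6 + 44.2 + 37.6 + 35.7) / 5 = 39.08 s
v_surface = L / t̄ = 20.2 / 39.08 = 0.5169 m/s
v_mean = 0.85 × 0.5169 = 0.4394 m/s
Q = A × v_mean = 5.41 × 0.4394 = 2.377 m³/s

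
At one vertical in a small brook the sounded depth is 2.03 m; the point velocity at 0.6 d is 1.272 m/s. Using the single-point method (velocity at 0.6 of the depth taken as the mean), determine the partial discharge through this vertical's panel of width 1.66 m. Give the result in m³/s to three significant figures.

4.29 m³/s

v̄ = v₀.₆ = 1.272 m/s
q = v̄ × d × w = 1.272 × 2.03 × 1.66 = 4.286 m³/s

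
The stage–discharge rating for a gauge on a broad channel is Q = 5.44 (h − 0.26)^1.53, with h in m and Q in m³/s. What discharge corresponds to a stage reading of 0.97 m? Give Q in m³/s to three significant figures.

Q = 5.44 × (0.97 − 0.26)^1.53 = 5.44 × 0.71^1.53 = 3.221 m³/s

3.22 m³/s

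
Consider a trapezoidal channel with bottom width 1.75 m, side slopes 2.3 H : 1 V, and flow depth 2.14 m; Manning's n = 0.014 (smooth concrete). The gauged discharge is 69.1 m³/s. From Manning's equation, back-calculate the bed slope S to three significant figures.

0.00384

A = (b + z·y)·y = (1.75 + 2.3×2.14)×2.14 = 14.28 m²
P = b + 2y√(1+z²) = 1.75 + 2×2.14×√(1+2.3²) = 12.48 m
R = A/P = 14.28/12.48 = 1.144 m
S = (Q·n / (1·A·R^(2/3)))² = (69.1×0.014 / (1×14.28×1.094))² = 0.003838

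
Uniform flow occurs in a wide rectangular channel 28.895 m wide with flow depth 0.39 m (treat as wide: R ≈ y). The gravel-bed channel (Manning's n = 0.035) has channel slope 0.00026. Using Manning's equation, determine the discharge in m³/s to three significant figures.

A = b·y = 28.895 × 0.39 = 11.27 m²
Wide channel: R ≈ y = 0.39 m
Q = (1/n)·A·R^(2/3)·S^(1/2) = (1/0.035) × 11.27 × 0.3900^(2/3) × 0.00026^(1/2) = 2.771 m³/s

2.77 m³/s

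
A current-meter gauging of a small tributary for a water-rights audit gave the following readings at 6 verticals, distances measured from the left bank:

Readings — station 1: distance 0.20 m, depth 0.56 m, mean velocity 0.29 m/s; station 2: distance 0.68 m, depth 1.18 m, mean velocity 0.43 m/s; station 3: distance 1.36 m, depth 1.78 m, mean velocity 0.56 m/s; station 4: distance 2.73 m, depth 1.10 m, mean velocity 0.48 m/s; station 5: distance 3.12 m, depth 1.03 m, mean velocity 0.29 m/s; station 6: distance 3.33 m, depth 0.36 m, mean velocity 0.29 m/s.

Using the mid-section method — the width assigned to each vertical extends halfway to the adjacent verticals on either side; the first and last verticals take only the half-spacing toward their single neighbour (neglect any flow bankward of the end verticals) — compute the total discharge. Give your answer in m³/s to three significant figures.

w_1 = (0.68 − 0.20)/2 = 0.24 m; q_1 = 0.29 × 0.56 × 0.24 = 0.03898 m³/s
w_2 = (1.36 − 0.20)/2 = 0.58 m; q_2 = 0.43 × 1.18 × 0.58 = 0.2943 m³/s
w_3 = (2.73 − 0.68)/2 = 1.025 m; q_3 = 0.56 × 1.78 × 1.025 = 1.022 m³/s
w_4 = (3.12 − 1.36)/2 = 0.88 m; q_4 = 0.48 × 1.10 × 0.88 = 0.4646 m³/s
w_5 = (3.33 − 2.73)/2 = 0.3 m; q_5 = 0.29 × 1.03 × 0.3 = 0.08961 m³/s
w_6 = (3.33 − 3.12)/2 = 0.105 m; q_6 = 0.29 × 0.36 × 0.105 = 0.01096 m³/s
Q = Σ qᵢ = 1.920 m³/s

1.92 m³/s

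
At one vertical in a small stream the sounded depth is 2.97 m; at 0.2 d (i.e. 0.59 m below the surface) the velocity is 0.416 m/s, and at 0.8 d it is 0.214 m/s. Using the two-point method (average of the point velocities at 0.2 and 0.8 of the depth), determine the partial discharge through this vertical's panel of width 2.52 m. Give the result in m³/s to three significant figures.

2.36 m³/s

v̄ = (0.416 + 0.214) / 2 = 0.3150 m/s
q = v̄ × d × w = 0.3150 × 2.97 × 2.52 = 2.358 m³/s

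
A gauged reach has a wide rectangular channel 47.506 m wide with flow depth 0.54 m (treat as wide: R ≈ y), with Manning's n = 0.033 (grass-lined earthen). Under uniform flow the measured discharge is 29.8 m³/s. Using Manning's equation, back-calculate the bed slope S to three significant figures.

A = b·y = 47.506 × 0.54 = 25.65 m²
Wide channel: R ≈ y = 0.54 m
S = (Q·n / (1·A·R^(2/3)))² = (29.8×0.033 / (1×25.65×0.6631))² = 0.003342

0.00334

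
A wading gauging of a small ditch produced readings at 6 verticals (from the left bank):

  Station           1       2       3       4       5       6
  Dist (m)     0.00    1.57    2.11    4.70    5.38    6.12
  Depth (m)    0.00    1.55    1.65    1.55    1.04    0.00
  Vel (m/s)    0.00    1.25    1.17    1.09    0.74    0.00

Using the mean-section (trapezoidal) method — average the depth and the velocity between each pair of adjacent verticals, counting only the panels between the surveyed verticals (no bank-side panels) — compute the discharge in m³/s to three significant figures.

7.44 m³/s

Panel 1-2: Δb = 1.57 m, d̄ = (0.00+1.55)/2 = 0.775, v̄ = (0.00+1.25)/2 = 0.625 → q = 1.57×0.775×0.625 = 0.7605 m³/s
Panel 2-3: Δb = 0.54 m, d̄ = (1.55+1.65)/2 = 1.6, v̄ = (1.25+1.17)/2 = 1.21 → q = 0.54×1.6×1.21 = 1.045 m³/s
Panel 3-4: Δb = 2.59 m, d̄ = (1.65+1.55)/2 = 1.6, v̄ = (1.17+1.09)/2 = 1.13 → q = 2.59×1.6×1.13 = 4.683 m³/s
Panel 4-5: Δb = 0.68 m, d̄ = (1.55+1.04)/2 = 1.295, v̄ = (1.09+0.74)/2 = 0.915 → q = 0.68×1.295×0.915 = 0.8057 m³/s
Panel 5-6: Δb = 0.74 m, d̄ = (1.04+0.00)/2 = 0.52, v̄ = (0.74+0.00)/2 = 0.37 → q = 0.74×0.52×0.37 = 0.1424 m³/s
Q = Σ q = 7.437 m³/s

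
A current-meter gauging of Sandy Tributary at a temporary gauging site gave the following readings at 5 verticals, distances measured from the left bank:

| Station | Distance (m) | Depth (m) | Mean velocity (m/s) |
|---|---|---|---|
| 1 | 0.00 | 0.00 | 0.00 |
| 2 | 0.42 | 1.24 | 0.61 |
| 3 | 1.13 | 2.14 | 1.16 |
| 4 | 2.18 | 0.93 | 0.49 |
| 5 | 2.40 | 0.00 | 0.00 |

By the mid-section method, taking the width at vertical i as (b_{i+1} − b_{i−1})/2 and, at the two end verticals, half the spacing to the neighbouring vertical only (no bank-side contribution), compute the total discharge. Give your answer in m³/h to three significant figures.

10400 m³/h

w_2 = (1.13 − 0.00)/2 = 0.565 m; q_2 = 0.61 × 1.24 × 0.565 = 0.4274 m³/s
w_3 = (2.18 − 0.42)/2 = 0.88 m; q_3 = 1.16 × 2.14 × 0.88 = 2.185 m³/s
w_4 = (2.40 − 1.13)/2 = 0.635 m; q_4 = 0.49 × 0.93 × 0.635 = 0.2894 m³/s
Stations 1, 5 contribute zero (depth or velocity is 0).
Q = Σ qᵢ = 2.901 m³/s
= 2.901 × 3600 = 10440 m³/h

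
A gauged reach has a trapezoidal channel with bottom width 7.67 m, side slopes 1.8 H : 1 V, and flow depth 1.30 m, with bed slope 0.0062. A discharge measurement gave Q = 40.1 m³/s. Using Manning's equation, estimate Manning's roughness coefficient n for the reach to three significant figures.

0.0255

A = (b + z·y)·y = (7.67 + 1.8×1.30)×1.30 = 13.01 m²
P = b + 2y√(1+z²) = 7.67 + 2×1.30×√(1+1.8²) = 13.02 m
R = A/P = 13.01/13.02 = 0.9992 m
n = (1/Q)·A·R^(2/3)·S^(1/2) = (1/40.1) × 13.01 × 0.9995 × 0.07874 = 0.02554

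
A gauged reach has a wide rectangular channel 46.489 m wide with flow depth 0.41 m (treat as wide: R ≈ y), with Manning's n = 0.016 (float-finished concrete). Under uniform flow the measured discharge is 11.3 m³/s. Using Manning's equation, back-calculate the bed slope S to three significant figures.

A = b·y = 46.489 × 0.41 = 19.06 m²
Wide channel: R ≈ y = 0.41 m
S = (Q·n / (1·A·R^(2/3)))² = (11.3×0.016 / (1×19.06×0.5519))² = 0.0002954

0.000295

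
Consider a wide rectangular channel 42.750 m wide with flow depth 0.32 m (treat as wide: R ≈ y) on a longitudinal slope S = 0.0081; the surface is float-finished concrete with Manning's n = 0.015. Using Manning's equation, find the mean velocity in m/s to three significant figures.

A = b·y = 42.750 × 0.32 = 13.68 m²
Wide channel: R ≈ y = 0.32 m
Q = (1/n)·A·R^(2/3)·S^(1/2) = (1/0.015) × 13.68 × 0.3200^(2/3) × 0.0081^(1/2) = 38.40 m³/s
V = Q/A = 38.40/13.68 = 2.807 m/s

2.81 m/s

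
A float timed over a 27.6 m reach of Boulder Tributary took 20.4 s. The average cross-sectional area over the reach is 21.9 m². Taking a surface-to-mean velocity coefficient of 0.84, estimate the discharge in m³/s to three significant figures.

v_surface = L / t̄ = 27.6 / 20.4 = 1.353 m/s
v_mean = 0.84 × 1.353 = 1.136 m/s
Q = A × v_mean = 21.9 × 1.136 = 24.89 m³/s

24.9 m³/s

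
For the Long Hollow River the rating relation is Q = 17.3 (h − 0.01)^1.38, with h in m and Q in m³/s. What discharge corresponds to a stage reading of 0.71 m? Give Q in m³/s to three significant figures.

Q = 17.3 × (0.71 − 0.01)^1.38 = 17.3 × 0.7^1.38 = 10.58 m³/s

10.6 m³/s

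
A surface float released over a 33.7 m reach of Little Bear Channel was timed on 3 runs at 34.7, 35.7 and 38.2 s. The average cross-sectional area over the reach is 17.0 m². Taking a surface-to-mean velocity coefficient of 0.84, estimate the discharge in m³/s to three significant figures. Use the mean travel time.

t̄ = (34.7 + 35.7 + 38.2) / 3 = 36.2 s
v_surface = L / t̄ = 33.7 / 36.2 = 0.9309 m/s
v_mean = 0.84 × 0.9309 = 0.7820 m/s
Q = A × v_mean = 17.0 × 0.7820 = 13.29 m³/s

13.3 m³/s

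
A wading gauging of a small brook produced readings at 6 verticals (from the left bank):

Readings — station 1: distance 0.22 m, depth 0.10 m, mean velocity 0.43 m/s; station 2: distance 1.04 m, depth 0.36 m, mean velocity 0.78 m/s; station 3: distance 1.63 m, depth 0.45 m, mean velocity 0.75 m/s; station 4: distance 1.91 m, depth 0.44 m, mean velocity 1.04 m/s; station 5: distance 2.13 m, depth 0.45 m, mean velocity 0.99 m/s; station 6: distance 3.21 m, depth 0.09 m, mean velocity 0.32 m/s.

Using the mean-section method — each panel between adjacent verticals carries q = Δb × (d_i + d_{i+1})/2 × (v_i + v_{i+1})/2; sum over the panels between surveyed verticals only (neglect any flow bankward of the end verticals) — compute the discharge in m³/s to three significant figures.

0.699 m³/s

Panel 1-2: Δb = 0.82 m, d̄ = (0.10+0.36)/2 = 0.23, v̄ = (0.43+0.78)/2 = 0.605 → q = 0.82×0.23×0.605 = 0.1141 m³/s
Panel 2-3: Δb = 0.59 m, d̄ = (0.36+0.45)/2 = 0.405, v̄ = (0.78+0.75)/2 = 0.765 → q = 0.59×0.405×0.765 = 0.1828 m³/s
Panel 3-4: Δb = 0.28 m, d̄ = (0.45+0.44)/2 = 0.445, v̄ = (0.75+1.04)/2 = 0.895 → q = 0.28×0.445×0.895 = 0.1115 m³/s
Panel 4-5: Δb = 0.22 m, d̄ = (0.44+0.45)/2 = 0.445, v̄ = (1.04+0.99)/2 = 1.015 → q = 0.22×0.445×1.015 = 0.09937 m³/s
Panel 5-6: Δb = 1.08 m, d̄ = (0.45+0.09)/2 = 0.27, v̄ = (0.99+0.32)/2 = 0.655 → q = 1.08×0.27×0.655 = 0.1910 m³/s
Q = Σ q = 0.6988 m³/s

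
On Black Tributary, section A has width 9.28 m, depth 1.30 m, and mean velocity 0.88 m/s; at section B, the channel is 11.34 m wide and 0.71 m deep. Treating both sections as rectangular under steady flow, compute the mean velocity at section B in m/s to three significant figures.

Q = A₁V₁ = (9.28×1.30) × 0.88 = 10.62 m³/s
A₂ = 11.34 × 0.71 = 8.051 m²
V₂ = Q/A₂ = 10.62/8.051 = 1.319 m/s

1.32 m/s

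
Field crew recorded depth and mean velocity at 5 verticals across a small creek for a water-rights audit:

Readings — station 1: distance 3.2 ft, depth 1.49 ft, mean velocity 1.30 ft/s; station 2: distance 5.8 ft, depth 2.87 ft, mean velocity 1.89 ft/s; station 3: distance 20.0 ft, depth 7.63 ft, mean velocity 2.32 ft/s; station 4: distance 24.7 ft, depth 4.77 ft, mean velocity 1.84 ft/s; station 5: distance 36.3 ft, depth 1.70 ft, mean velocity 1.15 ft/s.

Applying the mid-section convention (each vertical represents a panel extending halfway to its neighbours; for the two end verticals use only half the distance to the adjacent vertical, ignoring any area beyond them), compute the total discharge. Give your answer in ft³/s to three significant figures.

298 ft³/s

w_1 = (5.8 − 3.2)/2 = 1.3 ft; q_1 = 1.30 × 1.49 × 1.3 = 2.518 ft³/s
w_2 = (20.0 − 3.2)/2 = 8.4 ft; q_2 = 1.89 × 2.87 × 8.4 = 45.56 ft³/s
w_3 = (24.7 − 5.8)/2 = 9.45 ft; q_3 = 2.32 × 7.63 × 9.45 = 167.3 ft³/s
w_4 = (36.3 − 20.0)/2 = 8.15 ft; q_4 = 1.84 × 4.77 × 8.15 = 71.53 ft³/s
w_5 = (36.3 − 24.7)/2 = 5.8 ft; q_5 = 1.15 × 1.70 × 5.8 = 11.34 ft³/s
Q = Σ qᵢ = 298.2 ft³/s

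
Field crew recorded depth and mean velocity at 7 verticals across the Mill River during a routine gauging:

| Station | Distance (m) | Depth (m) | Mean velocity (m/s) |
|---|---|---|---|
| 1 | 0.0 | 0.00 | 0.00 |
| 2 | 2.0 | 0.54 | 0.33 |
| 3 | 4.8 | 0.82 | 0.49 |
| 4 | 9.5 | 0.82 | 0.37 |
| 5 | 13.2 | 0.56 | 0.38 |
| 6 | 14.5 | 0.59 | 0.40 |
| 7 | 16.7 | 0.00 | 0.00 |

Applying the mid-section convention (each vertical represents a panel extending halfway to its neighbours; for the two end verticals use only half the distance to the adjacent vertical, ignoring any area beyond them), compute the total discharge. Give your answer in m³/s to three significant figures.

4.15 m³/s

w_2 = (4.8 − 0.0)/2 = 2.4 m; q_2 = 0.33 × 0.54 × 2.4 = 0.4277 m³/s
w_3 = (9.5 − 2.0)/2 = 3.75 m; q_3 = 0.49 × 0.82 × 3.75 = 1.507 m³/s
w_4 = (13.2 − 4.8)/2 = 4.2 m; q_4 = 0.37 × 0.82 × 4.2 = 1.274 m³/s
w_5 = (14.5 − 9.5)/2 = 2.5 m; q_5 = 0.38 × 0.56 × 2.5 = 0.5320 m³/s
w_6 = (16.7 − 13.2)/2 = 1.75 m; q_6 = 0.40 × 0.59 × 1.75 = 0.4130 m³/s
Stations 1, 7 contribute zero (depth or velocity is 0).
Q = Σ qᵢ = 4.154 m³/s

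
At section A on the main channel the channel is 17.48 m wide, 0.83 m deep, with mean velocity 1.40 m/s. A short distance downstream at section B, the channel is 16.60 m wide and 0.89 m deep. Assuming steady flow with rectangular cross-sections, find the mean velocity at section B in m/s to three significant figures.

Q = A₁V₁ = (17.48×0.83) × 1.40 = 20.31 m³/s
A₂ = 16.60 × 0.89 = 14.77 m²
V₂ = Q/A₂ = 20.31/14.77 = 1.375 m/s

1.37 m/s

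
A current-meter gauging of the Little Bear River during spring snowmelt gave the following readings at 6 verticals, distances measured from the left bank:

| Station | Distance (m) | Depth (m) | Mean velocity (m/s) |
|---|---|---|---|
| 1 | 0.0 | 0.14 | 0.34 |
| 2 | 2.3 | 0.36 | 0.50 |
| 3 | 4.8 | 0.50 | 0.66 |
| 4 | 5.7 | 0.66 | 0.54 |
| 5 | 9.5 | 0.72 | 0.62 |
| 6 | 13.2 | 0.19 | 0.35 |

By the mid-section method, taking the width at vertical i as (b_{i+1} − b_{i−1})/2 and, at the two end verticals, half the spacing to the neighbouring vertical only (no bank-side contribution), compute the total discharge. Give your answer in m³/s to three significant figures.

3.68 m³/s

w_1 = (2.3 − 0.0)/2 = 1.15 m; q_1 = 0.34 × 0.14 × 1.15 = 0.05474 m³/s
w_2 = (4.8 − 0.0)/2 = 2.4 m; q_2 = 0.50 × 0.36 × 2.4 = 0.4320 m³/s
w_3 = (5.7 − 2.3)/2 = 1.7 m; q_3 = 0.66 × 0.50 × 1.7 = 0.5610 m³/s
w_4 = (9.5 − 4.8)/2 = 2.35 m; q_4 = 0.54 × 0.66 × 2.35 = 0.8375 m³/s
w_5 = (13.2 − 5.7)/2 = 3.75 m; q_5 = 0.62 × 0.72 × 3.75 = 1.674 m³/s
w_6 = (13.2 − 9.5)/2 = 1.85 m; q_6 = 0.35 × 0.19 × 1.85 = 0.1230 m³/s
Q = Σ qᵢ = 3.682 m³/s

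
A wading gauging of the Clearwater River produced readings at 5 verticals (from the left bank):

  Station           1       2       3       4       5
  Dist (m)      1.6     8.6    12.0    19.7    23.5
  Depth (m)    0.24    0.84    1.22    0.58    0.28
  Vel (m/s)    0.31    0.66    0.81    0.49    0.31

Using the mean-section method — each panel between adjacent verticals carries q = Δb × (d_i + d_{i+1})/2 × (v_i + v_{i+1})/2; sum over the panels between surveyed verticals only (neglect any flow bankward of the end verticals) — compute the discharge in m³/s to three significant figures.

9.57 m³/s

Panel 1-2: Δb = 7 m, d̄ = (0.24+0.84)/2 = 0.54, v̄ = (0.31+0.66)/2 = 0.485 → q = 7×0.54×0.485 = 1.833 m³/s
Panel 2-3: Δb = 3.4 m, d̄ = (0.84+1.22)/2 = 1.03, v̄ = (0.66+0.81)/2 = 0.735 → q = 3.4×1.03×0.735 = 2.574 m³/s
Panel 3-4: Δb = 7.7 m, d̄ = (1.22+0.58)/2 = 0.9, v̄ = (0.81+0.49)/2 = 0.65 → q = 7.7×0.9×0.65 = 4.505 m³/s
Panel 4-5: Δb = 3.8 m, d̄ = (0.58+0.28)/2 = 0.43, v̄ = (0.49+0.31)/2 = 0.4 → q = 3.8×0.43×0.4 = 0.6536 m³/s
Q = Σ q = 9.565 m³/s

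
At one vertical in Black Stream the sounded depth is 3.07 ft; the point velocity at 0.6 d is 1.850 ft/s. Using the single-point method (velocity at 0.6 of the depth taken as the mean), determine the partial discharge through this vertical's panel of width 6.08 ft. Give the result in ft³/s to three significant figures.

v̄ = v₀.₆ = 1.850 ft/s
q = v̄ × d × w = 1.850 × 3.07 × 6.08 = 34.53 ft³/s

34.5 ft³/s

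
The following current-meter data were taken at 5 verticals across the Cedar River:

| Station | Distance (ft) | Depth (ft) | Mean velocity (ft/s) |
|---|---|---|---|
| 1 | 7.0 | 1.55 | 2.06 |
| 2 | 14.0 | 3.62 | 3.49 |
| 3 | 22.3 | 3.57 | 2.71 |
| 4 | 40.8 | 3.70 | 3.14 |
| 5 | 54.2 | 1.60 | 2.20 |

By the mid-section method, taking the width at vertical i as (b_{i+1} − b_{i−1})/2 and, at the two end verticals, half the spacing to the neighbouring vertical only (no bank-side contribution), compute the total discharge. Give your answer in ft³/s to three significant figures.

w_1 = (14.0 − 7.0)/2 = 3.5 ft; q_1 = 2.06 × 1.55 × 3.5 = 11.18 ft³/s
w_2 = (22.3 − 7.0)/2 = 7.65 ft; q_2 = 3.49 × 3.62 × 7.65 = 96.65 ft³/s
w_3 = (40.8 − 14.0)/2 = 13.4 ft; q_3 = 2.71 × 3.57 × 13.4 = 129.6 ft³/s
w_4 = (54.2 − 22.3)/2 = 15.95 ft; q_4 = 3.14 × 3.70 × 15.95 = 185.3 ft³/s
w_5 = (54.2 − 40.8)/2 = 6.7 ft; q_5 = 2.20 × 1.60 × 6.7 = 23.58 ft³/s
Q = Σ qᵢ = 446.4 ft³/s

446 ft³/s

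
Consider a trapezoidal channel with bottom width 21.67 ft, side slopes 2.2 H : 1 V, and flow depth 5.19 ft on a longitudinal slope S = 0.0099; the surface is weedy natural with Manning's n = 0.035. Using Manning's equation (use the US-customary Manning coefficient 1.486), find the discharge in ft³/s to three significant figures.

1730 ft³/s

A = (b + z·y)·y = (21.67 + 2.2×5.19)×5.19 = 171.7 ft²
P = b + 2y√(1+z²) = 21.67 + 2×5.19×√(1+2.2²) = 46.75 ft
R = A/P = 171.7/46.75 = 3.673 ft
Q = (1.486/n)·A·R^(2/3)·S^(1/2) = (1.486/0.035) × 171.7 × 3.673^(2/3) × 0.0099^(1/2) = 1727 ft³/s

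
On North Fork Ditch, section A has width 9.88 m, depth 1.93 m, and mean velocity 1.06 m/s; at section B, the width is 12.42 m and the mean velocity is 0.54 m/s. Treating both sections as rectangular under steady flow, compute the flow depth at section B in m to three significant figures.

3.01 m

Q = A₁V₁ = (9.88×1.93) × 1.06 = 20.21 m³/s
d₂ = Q/(b₂ V₂) = 20.21/(12.42×0.54) = 3.014 m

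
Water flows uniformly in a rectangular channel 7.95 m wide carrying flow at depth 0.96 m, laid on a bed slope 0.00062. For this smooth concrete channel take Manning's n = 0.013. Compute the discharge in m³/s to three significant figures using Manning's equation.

A = b·y = 7.95 × 0.96 = 7.632 m²
P = b + 2y = 7.95 + 2×0.96 = 9.870 m
R = A/P = 7.632/9.870 = 0.7733 m
Q = (1/n)·A·R^(2/3)·S^(1/2) = (1/0.013) × 7.632 × 0.7733^(2/3) × 0.00062^(1/2) = 12.32 m³/s

12.3 m³/s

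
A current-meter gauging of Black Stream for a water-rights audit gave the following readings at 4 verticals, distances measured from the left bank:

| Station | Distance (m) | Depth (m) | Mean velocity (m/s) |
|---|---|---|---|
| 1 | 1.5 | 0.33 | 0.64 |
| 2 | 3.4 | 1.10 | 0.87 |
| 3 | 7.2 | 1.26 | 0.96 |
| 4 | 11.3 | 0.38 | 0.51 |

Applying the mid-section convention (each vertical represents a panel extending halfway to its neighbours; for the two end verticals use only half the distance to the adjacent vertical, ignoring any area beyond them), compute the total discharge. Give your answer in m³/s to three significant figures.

8.10 m³/s

w_1 = (3.4 − 1.5)/2 = 0.95 m; q_1 = 0.64 × 0.33 × 0.95 = 0.2006 m³/s
w_2 = (7.2 − 1.5)/2 = 2.85 m; q_2 = 0.87 × 1.10 × 2.85 = 2.727 m³/s
w_3 = (11.3 − 3.4)/2 = 3.95 m; q_3 = 0.96 × 1.26 × 3.95 = 4.778 m³/s
w_4 = (11.3 − 7.2)/2 = 2.05 m; q_4 = 0.51 × 0.38 × 2.05 = 0.3973 m³/s
Q = Σ qᵢ = 8.103 m³/s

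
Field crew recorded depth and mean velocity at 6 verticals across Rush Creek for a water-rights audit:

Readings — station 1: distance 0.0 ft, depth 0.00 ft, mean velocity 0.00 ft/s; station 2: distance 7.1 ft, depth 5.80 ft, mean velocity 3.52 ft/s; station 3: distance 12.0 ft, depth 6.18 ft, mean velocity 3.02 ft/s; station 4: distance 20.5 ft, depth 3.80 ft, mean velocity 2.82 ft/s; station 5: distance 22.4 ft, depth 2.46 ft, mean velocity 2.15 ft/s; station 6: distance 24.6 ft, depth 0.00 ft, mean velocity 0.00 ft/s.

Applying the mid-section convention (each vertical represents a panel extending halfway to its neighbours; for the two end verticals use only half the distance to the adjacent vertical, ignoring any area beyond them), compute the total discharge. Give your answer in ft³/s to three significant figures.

w_2 = (12.0 − 0.0)/2 = 6 ft; q_2 = 3.52 × 5.80 × 6 = 122.5 ft³/s
w_3 = (20.5 − 7.1)/2 = 6.7 ft; q_3 = 3.02 × 6.18 × 6.7 = 125.0 ft³/s
w_4 = (22.4 − 12.0)/2 = 5.2 ft; q_4 = 2.82 × 3.80 × 5.2 = 55.72 ft³/s
w_5 = (24.6 − 20.5)/2 = 2.05 ft; q_5 = 2.15 × 2.46 × 2.05 = 10.84 ft³/s
Stations 1, 6 contribute zero (depth or velocity is 0).
Q = Σ qᵢ = 314.1 ft³/s

314 ft³/s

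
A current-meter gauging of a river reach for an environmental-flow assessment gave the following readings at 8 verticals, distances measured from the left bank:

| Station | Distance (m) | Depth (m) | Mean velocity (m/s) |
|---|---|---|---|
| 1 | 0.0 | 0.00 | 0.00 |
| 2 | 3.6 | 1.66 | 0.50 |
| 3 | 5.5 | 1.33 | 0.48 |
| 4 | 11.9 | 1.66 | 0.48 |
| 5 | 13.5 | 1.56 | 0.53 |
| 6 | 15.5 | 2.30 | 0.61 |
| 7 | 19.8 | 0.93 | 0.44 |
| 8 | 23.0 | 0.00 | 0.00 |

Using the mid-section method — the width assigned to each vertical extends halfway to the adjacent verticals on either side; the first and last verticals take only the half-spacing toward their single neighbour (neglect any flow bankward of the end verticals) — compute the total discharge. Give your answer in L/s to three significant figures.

w_2 = (5.5 − 0.0)/2 = 2.75 m; q_2 = 0.50 × 1.66 × 2.75 = 2.283 m³/s
w_3 = (11.9 − 3.6)/2 = 4.15 m; q_3 = 0.48 × 1.33 × 4.15 = 2.649 m³/s
w_4 = (13.5 − 5.5)/2 = 4 m; q_4 = 0.48 × 1.66 × 4 = 3.187 m³/s
w_5 = (15.5 − 11.9)/2 = 1.8 m; q_5 = 0.53 × 1.56 × 1.8 = 1.488 m³/s
w_6 = (19.8 − 13.5)/2 = 3.15 m; q_6 = 0.61 × 2.30 × 3.15 = 4.419 m³/s
w_7 = (23.0 − 15.5)/2 = 3.75 m; q_7 = 0.44 × 0.93 × 3.75 = 1.535 m³/s
Stations 1, 8 contribute zero (depth or velocity is 0).
Q = Σ qᵢ = 15.56 m³/s
= 15.56 × 1000 = 15560 L/s

15600 L/s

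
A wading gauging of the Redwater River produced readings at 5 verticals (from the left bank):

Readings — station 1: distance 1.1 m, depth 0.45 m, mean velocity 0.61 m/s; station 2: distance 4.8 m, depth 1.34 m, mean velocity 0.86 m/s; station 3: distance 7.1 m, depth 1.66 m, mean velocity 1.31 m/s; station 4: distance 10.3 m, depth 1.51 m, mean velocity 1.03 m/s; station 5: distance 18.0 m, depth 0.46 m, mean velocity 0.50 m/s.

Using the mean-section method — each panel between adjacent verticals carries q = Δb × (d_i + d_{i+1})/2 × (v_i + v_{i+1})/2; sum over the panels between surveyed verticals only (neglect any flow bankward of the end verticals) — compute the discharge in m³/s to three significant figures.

17.9 m³/s

Panel 1-2: Δb = 3.7 m, d̄ = (0.45+1.34)/2 = 0.895, v̄ = (0.61+0.86)/2 = 0.735 → q = 3.7×0.895×0.735 = 2.434 m³/s
Panel 2-3: Δb = 2.3 m, d̄ = (1.34+1.66)/2 = 1.5, v̄ = (0.86+1.31)/2 = 1.085 → q = 2.3×1.5×1.085 = 3.743 m³/s
Panel 3-4: Δb = 3.2 m, d̄ = (1.66+1.51)/2 = 1.585, v̄ = (1.31+1.03)/2 = 1.17 → q = 3.2×1.585×1.17 = 5.934 m³/s
Panel 4-5: Δb = 7.7 m, d̄ = (1.51+0.46)/2 = 0.985, v̄ = (1.03+0.50)/2 = 0.765 → q = 7.7×0.985×0.765 = 5.802 m³/s
Q = Σ q = 17.91 m³/s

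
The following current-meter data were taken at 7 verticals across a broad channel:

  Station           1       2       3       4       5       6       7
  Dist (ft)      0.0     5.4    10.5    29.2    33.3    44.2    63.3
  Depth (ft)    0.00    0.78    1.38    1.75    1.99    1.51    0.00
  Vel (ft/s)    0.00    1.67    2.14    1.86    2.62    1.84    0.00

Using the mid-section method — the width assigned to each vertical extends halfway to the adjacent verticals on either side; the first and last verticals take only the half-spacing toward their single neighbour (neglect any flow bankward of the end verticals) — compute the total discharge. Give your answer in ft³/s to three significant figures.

160 ft³/s

w_2 = (10.5 − 0.0)/2 = 5.25 ft; q_2 = 1.67 × 0.78 × 5.25 = 6.839 ft³/s
w_3 = (29.2 − 5.4)/2 = 11.9 ft; q_3 = 2.14 × 1.38 × 11.9 = 35.14 ft³/s
w_4 = (33.3 − 10.5)/2 = 11.4 ft; q_4 = 1.86 × 1.75 × 11.4 = 37.11 ft³/s
w_5 = (44.2 − 29.2)/2 = 7.5 ft; q_5 = 2.62 × 1.99 × 7.5 = 39.10 ft³/s
w_6 = (63.3 − 33.3)/2 = 15 ft; q_6 = 1.84 × 1.51 × 15 = 41.68 ft³/s
Stations 1, 7 contribute zero (depth or velocity is 0).
Q = Σ qᵢ = 159.9 ft³/s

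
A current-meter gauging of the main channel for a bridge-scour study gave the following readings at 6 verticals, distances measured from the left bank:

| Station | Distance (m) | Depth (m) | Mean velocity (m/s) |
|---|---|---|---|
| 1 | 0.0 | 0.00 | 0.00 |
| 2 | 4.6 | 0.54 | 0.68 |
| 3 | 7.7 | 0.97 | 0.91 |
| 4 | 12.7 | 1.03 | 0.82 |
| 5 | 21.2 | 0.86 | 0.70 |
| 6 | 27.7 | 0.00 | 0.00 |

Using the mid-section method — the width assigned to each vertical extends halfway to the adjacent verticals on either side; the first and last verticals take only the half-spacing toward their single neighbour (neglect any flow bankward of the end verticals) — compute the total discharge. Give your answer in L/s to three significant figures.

15200 L/s

w_2 = (7.7 − 0.0)/2 = 3.85 m; q_2 = 0.68 × 0.54 × 3.85 = 1.414 m³/s
w_3 = (12.7 − 4.6)/2 = 4.05 m; q_3 = 0.91 × 0.97 × 4.05 = 3.575 m³/s
w_4 = (21.2 − 7.7)/2 = 6.75 m; q_4 = 0.82 × 1.03 × 6.75 = 5.701 m³/s
w_5 = (27.7 − 12.7)/2 = 7.5 m; q_5 = 0.70 × 0.86 × 7.5 = 4.515 m³/s
Stations 1, 6 contribute zero (depth or velocity is 0).
Q = Σ qᵢ = 15.20 m³/s
= 15.20 × 1000 = 15200 L/s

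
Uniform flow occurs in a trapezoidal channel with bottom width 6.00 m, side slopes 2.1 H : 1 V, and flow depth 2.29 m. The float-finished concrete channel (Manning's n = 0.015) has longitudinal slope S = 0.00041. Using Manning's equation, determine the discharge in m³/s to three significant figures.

A = (b + z·y)·y = (6.00 + 2.1×2.29)×2.29 = 24.75 m²
P = b + 2y√(1+z²) = 6.00 + 2×2.29×√(1+2.1²) = 16.65 m
R = A/P = 24.75/16.65 = 1.486 m
Q = (1/n)·A·R^(2/3)·S^(1/2) = (1/0.015) × 24.75 × 1.486^(2/3) × 0.00041^(1/2) = 43.52 m³/s

43.5 m³/s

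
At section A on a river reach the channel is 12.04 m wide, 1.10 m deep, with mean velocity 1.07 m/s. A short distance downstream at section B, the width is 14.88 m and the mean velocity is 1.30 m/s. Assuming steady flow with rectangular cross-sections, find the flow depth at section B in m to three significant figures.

Q = A₁V₁ = (12.04×1.10) × 1.07 = 14.17 m³/s
d₂ = Q/(b₂ V₂) = 14.17/(14.88×1.30) = 0.7326 m

0.733 m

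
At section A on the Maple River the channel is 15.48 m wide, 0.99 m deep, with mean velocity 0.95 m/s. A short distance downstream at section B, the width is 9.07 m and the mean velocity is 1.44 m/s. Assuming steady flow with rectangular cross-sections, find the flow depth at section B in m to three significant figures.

1.11 m

Q = A₁V₁ = (15.48×0.99) × 0.95 = 14.56 m³/s
d₂ = Q/(b₂ V₂) = 14.56/(9.07×1.44) = 1.115 m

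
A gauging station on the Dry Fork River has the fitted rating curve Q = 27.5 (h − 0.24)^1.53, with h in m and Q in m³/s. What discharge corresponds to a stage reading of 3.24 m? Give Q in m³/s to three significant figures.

148 m³/s

Q = 27.5 × (3.24 − 0.24)^1.53 = 27.5 × 3^1.53 = 147.7 m³/s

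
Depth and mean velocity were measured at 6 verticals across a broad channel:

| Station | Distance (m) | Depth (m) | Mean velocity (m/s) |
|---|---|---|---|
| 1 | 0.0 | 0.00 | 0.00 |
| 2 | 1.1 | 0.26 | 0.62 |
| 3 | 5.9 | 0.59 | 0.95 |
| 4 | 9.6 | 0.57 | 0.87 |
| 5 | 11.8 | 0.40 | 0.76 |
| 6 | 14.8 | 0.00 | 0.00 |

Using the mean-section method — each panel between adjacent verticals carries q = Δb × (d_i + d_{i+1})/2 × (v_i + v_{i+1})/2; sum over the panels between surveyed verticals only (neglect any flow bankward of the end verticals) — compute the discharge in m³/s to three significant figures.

4.70 m³/s

Panel 1-2: Δb = 1.1 m, d̄ = (0.00+0.26)/2 = 0.13, v̄ = (0.00+0.62)/2 = 0.31 → q = 1.1×0.13×0.31 = 0.04433 m³/s
Panel 2-3: Δb = 4.8 m, d̄ = (0.26+0.59)/2 = 0.425, v̄ = (0.62+0.95)/2 = 0.785 → q = 4.8×0.425×0.785 = 1.601 m³/s
Panel 3-4: Δb = 3.7 m, d̄ = (0.59+0.57)/2 = 0.58, v̄ = (0.95+0.87)/2 = 0.91 → q = 3.7×0.58×0.91 = 1.953 m³/s
Panel 4-5: Δb = 2.2 m, d̄ = (0.57+0.40)/2 = 0.485, v̄ = (0.87+0.76)/2 = 0.815 → q = 2.2×0.485×0.815 = 0.8696 m³/s
Panel 5-6: Δb = 3 m, d̄ = (0.40+0.00)/2 = 0.2, v̄ = (0.76+0.00)/2 = 0.38 → q = 3×0.2×0.38 = 0.2280 m³/s
Q = Σ q = 4.696 m³/s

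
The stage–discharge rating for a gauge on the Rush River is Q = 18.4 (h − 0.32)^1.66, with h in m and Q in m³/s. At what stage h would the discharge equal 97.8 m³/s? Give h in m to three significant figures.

h − h₀ = (Q/C)^(1/b) = (97.8/18.4)^(1/1.66) = 2.736 m
h = 0.32 + 2.736 = 3.056 m

3.06 m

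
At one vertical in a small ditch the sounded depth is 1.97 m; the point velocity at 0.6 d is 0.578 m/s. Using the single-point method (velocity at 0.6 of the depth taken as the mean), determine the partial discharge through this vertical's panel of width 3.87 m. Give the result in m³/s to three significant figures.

v̄ = v₀.₆ = 0.578 m/s
q = v̄ × d × w = 0.5780 × 1.97 × 3.87 = 4.407 m³/s

4.41 m³/s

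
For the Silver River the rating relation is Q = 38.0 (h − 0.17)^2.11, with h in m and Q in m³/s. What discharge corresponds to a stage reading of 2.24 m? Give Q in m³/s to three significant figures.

176 m³/s

Q = 38.0 × (2.24 − 0.17)^2.11 = 38.0 × 2.07^2.11 = 176.4 m³/s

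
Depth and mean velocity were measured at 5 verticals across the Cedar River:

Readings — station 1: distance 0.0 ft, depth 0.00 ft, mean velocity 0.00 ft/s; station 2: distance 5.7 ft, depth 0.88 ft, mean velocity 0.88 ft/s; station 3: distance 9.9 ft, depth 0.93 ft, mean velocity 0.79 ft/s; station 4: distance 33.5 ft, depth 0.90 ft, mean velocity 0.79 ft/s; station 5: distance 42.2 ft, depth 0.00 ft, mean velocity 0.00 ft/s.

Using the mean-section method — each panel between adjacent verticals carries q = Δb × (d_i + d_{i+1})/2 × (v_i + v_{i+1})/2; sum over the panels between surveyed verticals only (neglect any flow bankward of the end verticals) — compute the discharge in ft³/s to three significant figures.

Panel 1-2: Δb = 5.7 ft, d̄ = (0.00+0.88)/2 = 0.44, v̄ = (0.00+0.88)/2 = 0.44 → q = 5.7×0.44×0.44 = 1.104 ft³/s
Panel 2-3: Δb = 4.2 ft, d̄ = (0.88+0.93)/2 = 0.905, v̄ = (0.88+0.79)/2 = 0.835 → q = 4.2×0.905×0.835 = 3.174 ft³/s
Panel 3-4: Δb = 23.6 ft, d̄ = (0.93+0.90)/2 = 0.915, v̄ = (0.79+0.79)/2 = 0.79 → q = 23.6×0.915×0.79 = 17.06 ft³/s
Panel 4-5: Δb = 8.7 ft, d̄ = (0.90+0.00)/2 = 0.45, v̄ = (0.79+0.00)/2 = 0.395 → q = 8.7×0.45×0.395 = 1.546 ft³/s
Q = Σ q = 22.88 ft³/s

22.9 ft³/s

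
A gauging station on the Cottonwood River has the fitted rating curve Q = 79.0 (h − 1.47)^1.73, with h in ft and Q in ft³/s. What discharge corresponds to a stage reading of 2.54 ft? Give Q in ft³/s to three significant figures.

Q = 79.0 × (2.54 − 1.47)^1.73 = 79.0 × 1.07^1.73 = 88.81 ft³/s

88.8 ft³/s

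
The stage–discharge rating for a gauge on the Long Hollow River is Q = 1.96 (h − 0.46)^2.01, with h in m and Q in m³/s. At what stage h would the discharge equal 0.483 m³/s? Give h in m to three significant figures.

h − h₀ = (Q/C)^(1/b) = (0.483/1.96)^(1/2.01) = 0.4981 m
h = 0.46 + 0.4981 = 0.9581 m

0.958 m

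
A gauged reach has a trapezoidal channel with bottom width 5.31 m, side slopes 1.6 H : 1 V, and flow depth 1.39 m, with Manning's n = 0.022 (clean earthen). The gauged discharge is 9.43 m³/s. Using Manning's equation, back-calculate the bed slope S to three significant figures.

0.000397

A = (b + z·y)·y = (5.31 + 1.6×1.39)×1.39 = 10.47 m²
P = b + 2y√(1+z²) = 5.31 + 2×1.39×√(1+1.6²) = 10.56 m
R = A/P = 10.47/10.56 = 0.9921 m
S = (Q·n / (1·A·R^(2/3)))² = (9.43×0.022 / (1×10.47×0.9947))² = 0.0003966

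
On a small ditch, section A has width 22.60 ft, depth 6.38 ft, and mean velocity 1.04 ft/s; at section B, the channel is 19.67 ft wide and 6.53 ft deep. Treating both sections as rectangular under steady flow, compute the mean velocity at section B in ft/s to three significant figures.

Q = A₁V₁ = (22.60×6.38) × 1.04 = 150.0 ft³/s
A₂ = 19.67 × 6.53 = 128.4 ft²
V₂ = Q/A₂ = 150.0/128.4 = 1.167 ft/s

1.17 ft/s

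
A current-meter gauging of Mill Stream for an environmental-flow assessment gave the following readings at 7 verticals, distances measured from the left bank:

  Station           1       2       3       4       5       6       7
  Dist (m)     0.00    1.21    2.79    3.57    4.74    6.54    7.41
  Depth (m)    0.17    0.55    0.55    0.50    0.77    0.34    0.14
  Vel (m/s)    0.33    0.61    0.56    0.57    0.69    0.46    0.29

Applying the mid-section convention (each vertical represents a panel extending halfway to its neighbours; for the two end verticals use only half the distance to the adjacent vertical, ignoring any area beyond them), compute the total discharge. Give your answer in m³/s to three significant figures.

2.16 m³/s

w_1 = (1.21 − 0.00)/2 = 0.605 m; q_1 = 0.33 × 0.17 × 0.605 = 0.03394 m³/s
w_2 = (2.79 − 0.00)/2 = 1.395 m; q_2 = 0.61 × 0.55 × 1.395 = 0.4680 m³/s
w_3 = (3.57 − 1.21)/2 = 1.18 m; q_3 = 0.56 × 0.55 × 1.18 = 0.3634 m³/s
w_4 = (4.74 − 2.79)/2 = 0.975 m; q_4 = 0.57 × 0.50 × 0.975 = 0.2779 m³/s
w_5 = (6.54 − 3.57)/2 = 1.485 m; q_5 = 0.69 × 0.77 × 1.485 = 0.7890 m³/s
w_6 = (7.41 − 4.74)/2 = 1.335 m; q_6 = 0.46 × 0.34 × 1.335 = 0.2088 m³/s
w_7 = (7.41 − 6.54)/2 = 0.435 m; q_7 = 0.29 × 0.14 × 0.435 = 0.01766 m³/s
Q = Σ qᵢ = 2.159 m³/s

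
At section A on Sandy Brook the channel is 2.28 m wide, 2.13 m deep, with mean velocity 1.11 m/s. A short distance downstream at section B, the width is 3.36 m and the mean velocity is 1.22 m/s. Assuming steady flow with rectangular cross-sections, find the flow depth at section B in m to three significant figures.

Q = A₁V₁ = (2.28×2.13) × 1.11 = 5.391 m³/s
d₂ = Q/(b₂ V₂) = 5.391/(3.36×1.22) = 1.315 m

1.32 m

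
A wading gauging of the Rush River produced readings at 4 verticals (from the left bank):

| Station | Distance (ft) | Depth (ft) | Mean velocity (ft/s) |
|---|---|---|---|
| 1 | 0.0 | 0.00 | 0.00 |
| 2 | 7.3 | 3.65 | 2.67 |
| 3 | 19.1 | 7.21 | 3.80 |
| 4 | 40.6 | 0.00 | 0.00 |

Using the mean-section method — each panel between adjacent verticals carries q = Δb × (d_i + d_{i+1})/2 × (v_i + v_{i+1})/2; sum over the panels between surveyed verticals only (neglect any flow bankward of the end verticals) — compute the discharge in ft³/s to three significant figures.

Panel 1-2: Δb = 7.3 ft, d̄ = (0.00+3.65)/2 = 1.825, v̄ = (0.00+2.67)/2 = 1.335 → q = 7.3×1.825×1.335 = 17.79 ft³/s
Panel 2-3: Δb = 11.8 ft, d̄ = (3.65+7.21)/2 = 5.43, v̄ = (2.67+3.80)/2 = 3.235 → q = 11.8×5.43×3.235 = 207.3 ft³/s
Panel 3-4: Δb = 21.5 ft, d̄ = (7.21+0.00)/2 = 3.605, v̄ = (3.80+0.00)/2 = 1.9 → q = 21.5×3.605×1.9 = 147.3 ft³/s
Q = Σ q = 372.3 ft³/s

372 ft³/s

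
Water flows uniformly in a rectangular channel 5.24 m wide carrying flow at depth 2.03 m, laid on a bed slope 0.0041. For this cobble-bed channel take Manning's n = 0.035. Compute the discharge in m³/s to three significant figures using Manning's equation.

21.3 m³/s

A = b·y = 5.24 × 2.03 = 10.64 m²
P = b + 2y = 5.24 + 2×2.03 = 9.300 m
R = A/P = 10.64/9.300 = 1.144 m
Q = (1/n)·A·R^(2/3)·S^(1/2) = (1/0.035) × 10.64 × 1.144^(2/3) × 0.0041^(1/2) = 21.28 m³/s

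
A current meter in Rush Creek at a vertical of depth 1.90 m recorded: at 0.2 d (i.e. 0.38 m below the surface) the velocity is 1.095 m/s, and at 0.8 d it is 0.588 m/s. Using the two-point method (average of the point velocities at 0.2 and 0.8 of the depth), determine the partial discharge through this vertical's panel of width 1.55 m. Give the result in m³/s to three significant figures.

v̄ = (1.095 + 0.588) / 2 = 0.8415 m/s
q = v̄ × d × w = 0.8415 × 1.90 × 1.55 = 2.478 m³/s

2.48 m³/s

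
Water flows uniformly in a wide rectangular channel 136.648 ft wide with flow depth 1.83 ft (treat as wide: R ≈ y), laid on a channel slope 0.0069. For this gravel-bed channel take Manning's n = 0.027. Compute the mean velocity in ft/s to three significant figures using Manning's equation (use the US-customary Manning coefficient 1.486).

A = b·y = 136.648 × 1.83 = 250.1 ft²
Wide channel: R ≈ y = 1.83 ft
Q = (1.486/n)·A·R^(2/3)·S^(1/2) = (1.486/0.027) × 250.1 × 1.830^(2/3) × 0.0069^(1/2) = 1710 ft³/s
V = Q/A = 1710/250.1 = 6.840 ft/s

6.84 ft/s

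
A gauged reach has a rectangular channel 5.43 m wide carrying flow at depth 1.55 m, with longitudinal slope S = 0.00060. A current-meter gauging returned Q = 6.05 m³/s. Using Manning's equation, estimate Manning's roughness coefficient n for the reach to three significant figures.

A = b·y = 5.43 × 1.55 = 8.417 m²
P = b + 2y = 5.43 + 2×1.55 = 8.530 m
R = A/P = 8.417/8.530 = 0.9867 m
n = (1/Q)·A·R^(2/3)·S^(1/2) = (1/6.05) × 8.417 × 0.9911 × 0.02449 = 0.03377

0.0338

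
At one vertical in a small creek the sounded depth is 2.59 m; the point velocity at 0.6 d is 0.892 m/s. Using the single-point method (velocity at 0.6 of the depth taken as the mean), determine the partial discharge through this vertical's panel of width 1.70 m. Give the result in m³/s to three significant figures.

v̄ = v₀.₆ = 0.892 m/s
q = v̄ × d × w = 0.8920 × 2.59 × 1.70 = 3.927 m³/s

3.93 m³/s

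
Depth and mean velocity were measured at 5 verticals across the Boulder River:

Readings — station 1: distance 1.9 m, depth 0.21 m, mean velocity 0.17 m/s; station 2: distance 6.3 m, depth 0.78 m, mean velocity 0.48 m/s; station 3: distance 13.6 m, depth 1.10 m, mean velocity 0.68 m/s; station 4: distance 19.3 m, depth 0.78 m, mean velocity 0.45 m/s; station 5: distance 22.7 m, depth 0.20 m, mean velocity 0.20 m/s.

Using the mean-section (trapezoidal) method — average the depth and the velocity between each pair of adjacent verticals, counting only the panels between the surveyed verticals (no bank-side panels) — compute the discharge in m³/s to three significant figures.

8.26 m³/s

Panel 1-2: Δb = 4.4 m, d̄ = (0.21+0.78)/2 = 0.495, v̄ = (0.17+0.48)/2 = 0.325 → q = 4.4×0.495×0.325 = 0.7079 m³/s
Panel 2-3: Δb = 7.3 m, d̄ = (0.78+1.10)/2 = 0.94, v̄ = (0.48+0.68)/2 = 0.58 → q = 7.3×0.94×0.58 = 3.980 m³/s
Panel 3-4: Δb = 5.7 m, d̄ = (1.10+0.78)/2 = 0.94, v̄ = (0.68+0.45)/2 = 0.565 → q = 5.7×0.94×0.565 = 3.027 m³/s
Panel 4-5: Δb = 3.4 m, d̄ = (0.78+0.20)/2 = 0.49, v̄ = (0.45+0.20)/2 = 0.325 → q = 3.4×0.49×0.325 = 0.5415 m³/s
Q = Σ q = 8.257 m³/s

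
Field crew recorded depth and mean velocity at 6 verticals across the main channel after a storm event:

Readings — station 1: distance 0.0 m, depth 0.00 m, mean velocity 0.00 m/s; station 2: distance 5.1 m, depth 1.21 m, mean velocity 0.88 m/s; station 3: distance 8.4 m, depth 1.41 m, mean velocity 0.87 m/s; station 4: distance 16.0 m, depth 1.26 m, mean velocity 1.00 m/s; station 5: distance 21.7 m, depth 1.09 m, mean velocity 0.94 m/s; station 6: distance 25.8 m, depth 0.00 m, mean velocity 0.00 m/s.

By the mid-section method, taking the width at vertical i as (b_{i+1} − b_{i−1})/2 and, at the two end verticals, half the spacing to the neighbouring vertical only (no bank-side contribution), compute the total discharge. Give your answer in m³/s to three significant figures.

w_2 = (8.4 − 0.0)/2 = 4.2 m; q_2 = 0.88 × 1.21 × 4.2 = 4.472 m³/s
w_3 = (16.0 − 5.1)/2 = 5.45 m; q_3 = 0.87 × 1.41 × 5.45 = 6.686 m³/s
w_4 = (21.7 − 8.4)/2 = 6.65 m; q_4 = 1.00 × 1.26 × 6.65 = 8.379 m³/s
w_5 = (25.8 − 16.0)/2 = 4.9 m; q_5 = 0.94 × 1.09 × 4.9 = 5.021 m³/s
Stations 1, 6 contribute zero (depth or velocity is 0).
Q = Σ qᵢ = 24.56 m³/s

24.6 m³/s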